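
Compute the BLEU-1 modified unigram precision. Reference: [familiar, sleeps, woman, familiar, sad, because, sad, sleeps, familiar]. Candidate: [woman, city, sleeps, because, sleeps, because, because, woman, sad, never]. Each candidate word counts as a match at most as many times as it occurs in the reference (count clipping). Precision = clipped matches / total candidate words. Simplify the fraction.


Reference word counts: {'because': 1, 'familiar': 3, 'sad': 2, 'sleeps': 2, 'woman': 1}
Checking each candidate word (with clipping):
  'woman' -> in reference (ref count 1, used 1/1) -> match (matches: 1)
  'city' -> not in reference -> no match (matches: 1)
  'sleeps' -> in reference (ref count 2, used 1/2) -> match (matches: 2)
  'because' -> in reference (ref count 1, used 1/1) -> match (matches: 3)
  'sleeps' -> in reference (ref count 2, used 2/2) -> match (matches: 4)
  'because' -> ref count 1 already used up (1/1) -> clipped, no match (matches: 4)
  'because' -> ref count 1 already used up (1/1) -> clipped, no match (matches: 4)
  'woman' -> ref count 1 already used up (1/1) -> clipped, no match (matches: 4)
  'sad' -> in reference (ref count 2, used 1/2) -> match (matches: 5)
  'never' -> not in reference -> no match (matches: 5)
Clipped matches: 5, Candidate length: 10
Precision = 5/10 = 1/2

1/2


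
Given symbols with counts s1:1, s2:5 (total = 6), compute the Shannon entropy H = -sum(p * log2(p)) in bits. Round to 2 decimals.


Computing entropy H = -sum(p_i * log2(p_i)):
  s1: p = 1/6 = 0.1667, -p*log2(p) = 0.4308
  s2: p = 5/6 = 0.8333, -p*log2(p) = 0.2192
H = sum of terms = 0.6500
Rounded to 2 decimals: 0.65

0.65


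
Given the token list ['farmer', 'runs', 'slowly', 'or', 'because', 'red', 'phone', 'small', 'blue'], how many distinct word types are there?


Listing all tokens and tracking unique types:
  Token 1: 'farmer' -> NEW (unique so far: 1)
  Token 2: 'runs' -> NEW (unique so far: 2)
  Token 3: 'slowly' -> NEW (unique so far: 3)
  Token 4: 'or' -> NEW (unique so far: 4)
  Token 5: 'because' -> NEW (unique so far: 5)
  Token 6: 'red' -> NEW (unique so far: 6)
  Token 7: 'phone' -> NEW (unique so far: 7)
  Token 8: 'small' -> NEW (unique so far: 8)
  Token 9: 'blue' -> NEW (unique so far: 9)
Unique types: ('because', 'blue', 'farmer', 'or', 'phone', 'red', 'runs', 'slowly', 'small')
Vocabulary size: 9

9


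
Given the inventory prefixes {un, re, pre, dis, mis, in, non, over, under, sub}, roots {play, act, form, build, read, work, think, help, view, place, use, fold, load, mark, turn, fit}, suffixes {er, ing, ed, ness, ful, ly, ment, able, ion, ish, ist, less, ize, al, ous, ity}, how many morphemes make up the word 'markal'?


Segmenting 'markal' against the inventory:
  'mark' -> root (morpheme 1)
  'al' -> suffix (morpheme 2)
Total morphemes: 2

2


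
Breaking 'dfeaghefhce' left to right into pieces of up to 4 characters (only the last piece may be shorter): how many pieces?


'dfeaghefhce' has 11 characters.
Chunking with max size 4:
  Chunk 1: 'dfea' (positions 0-3)
  Chunk 2: 'ghef' (positions 4-7)
  Chunk 3: 'hce' (positions 8-10)
Total chunks: ceil(11 / 4) = 3

3


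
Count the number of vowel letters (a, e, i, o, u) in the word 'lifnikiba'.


Scanning each character of 'lifnikiba':
  Position 1: 'l' -> consonant (running count: 0)
  Position 2: 'i' -> vowel (running count: 1)
  Position 3: 'f' -> consonant (running count: 1)
  Position 4: 'n' -> consonant (running count: 1)
  Position 5: 'i' -> vowel (running count: 2)
  Position 6: 'k' -> consonant (running count: 2)
  Position 7: 'i' -> vowel (running count: 3)
  Position 8: 'b' -> consonant (running count: 3)
  Position 9: 'a' -> vowel (running count: 4)
Total vowels: 4

4


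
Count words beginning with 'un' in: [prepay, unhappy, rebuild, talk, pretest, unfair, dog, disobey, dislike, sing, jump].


Checking each word for prefix 'un':
  'prepay' -> no (count: 0)
  'unhappy' -> YES, starts with 'un' (count: 1)
  'rebuild' -> no (count: 1)
  'talk' -> no (count: 1)
  'pretest' -> no (count: 1)
  'unfair' -> YES, starts with 'un' (count: 2)
  'dog' -> no (count: 2)
  'disobey' -> no (count: 2)
  'dislike' -> no (count: 2)
  'sing' -> no (count: 2)
  'jump' -> no (count: 2)
Total with prefix 'un': 2

2


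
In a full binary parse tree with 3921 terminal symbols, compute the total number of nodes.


Leaf nodes (terminals): 3921
Internal nodes = n - 1 = 3921 - 1 = 3920
Total = leaves + internal = 3921 + 3920 = 7841

7841


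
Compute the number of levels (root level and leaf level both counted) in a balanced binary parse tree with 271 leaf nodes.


In a balanced binary tree with n leaves the deepest leaf is ceil(log2(n)) edges below the root,
so counting node levels inclusive of root and leaves gives ceil(log2(n)) + 1 levels.
log2(271) = 8.0821
ceil(8.0821) = 9
levels = 9 + 1 = 10

10


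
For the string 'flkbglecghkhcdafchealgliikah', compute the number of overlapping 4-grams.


String 'flkbglecghkhcdafchealgliikah' has length L = 28.
Number of overlapping n-grams = L - n + 1
Substituting: 28 - 4 + 1 = 25

25


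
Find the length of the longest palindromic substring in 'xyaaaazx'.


Scanning 'xyaaaazx' for palindromic substrings.
Substring at positions 2-5: 'aaaa'.
Check: reverse('aaaa') = 'aaaa' -> palindrome confirmed.
Neighbouring characters ('y' / 'z') break symmetry, so it cannot extend further.
No longer palindromic substring exists; longest length = 4

4


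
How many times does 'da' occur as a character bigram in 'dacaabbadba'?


Scanning 'dacaabbadba' for bigram 'da':
  Position 0: 'da' -> MATCH
  Position 1: 'ac' -> no
  Position 2: 'ca' -> no
  Position 3: 'aa' -> no
  Position 4: 'ab' -> no
  Position 5: 'bb' -> no
  Position 6: 'ba' -> no
  Position 7: 'ad' -> no
  Position 8: 'db' -> no
  Position 9: 'ba' -> no
Total matches: 1

1


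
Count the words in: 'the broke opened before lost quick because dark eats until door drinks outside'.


Counting words by splitting on spaces:
  Word 1: 'the'
  Word 2: 'broke'
  Word 3: 'opened'
  Word 4: 'before'
  Word 5: 'lost'
  Word 6: 'quick'
  Word 7: 'because'
  Word 8: 'dark'
  Word 9: 'eats'
  Word 10: 'until'
  Word 11: 'door'
  Word 12: 'drinks'
  Word 13: 'outside'
Total words: 13

13


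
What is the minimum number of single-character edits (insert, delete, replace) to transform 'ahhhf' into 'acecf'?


Building DP table for s1='ahhhf' (len 5) and s2='acecf' (len 5):
       a  c  e  c  f
    0  1  2  3  4  5
  a 1  0  1  2  3  4
  h 2  1  1  2  3  4
  h 3  2  2  2  3  4
  h 4  3  3  3  3  4
  f 5  4  4  4  4  3
Edit distance = dp[5][5] = 3

3


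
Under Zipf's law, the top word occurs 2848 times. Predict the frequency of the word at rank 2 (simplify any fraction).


Zipf's law: freq(rank) = f1 / rank
f1 = 2848, rank = 2
freq = 2848 / 2
= 1424

1424


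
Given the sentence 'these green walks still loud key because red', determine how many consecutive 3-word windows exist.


Word trigrams from [8] words:
  Trigram 1: (these green walks)
  Trigram 2: (green walks still)
  Trigram 3: (walks still loud)
  Trigram 4: (still loud key)
  Trigram 5: (loud key because)
  Trigram 6: (key because red)
Total word trigrams: 8 - 2 = 6

6


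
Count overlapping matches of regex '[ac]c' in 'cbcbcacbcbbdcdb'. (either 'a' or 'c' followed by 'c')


Pattern: [ac]c means either 'a' or 'c' followed by 'c'.
Scanning 'cbcbcacbcbbdcdb' position-by-position:
  Pos 0: window 'cb' -> no
  Pos 1: window 'bc' -> no
  Pos 2: window 'cb' -> no
  Pos 3: window 'bc' -> no
  Pos 4: window 'ca' -> no
  Pos 5: window 'ac' -> MATCH
  Pos 6: window 'cb' -> no
  Pos 7: window 'bc' -> no
  Pos 8: window 'cb' -> no
  Pos 9: window 'bb' -> no
  Pos 10: window 'bd' -> no
  Pos 11: window 'dc' -> no
  Pos 12: window 'cd' -> no
  Pos 13: window 'db' -> no
  Pos 14: window 'b' -> no
Total matches: 1

1


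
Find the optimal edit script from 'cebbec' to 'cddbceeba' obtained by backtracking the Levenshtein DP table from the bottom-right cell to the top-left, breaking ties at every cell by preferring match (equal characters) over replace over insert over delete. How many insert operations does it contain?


Edit distance = 6. Backtracking from cell (6, 9) with preference match > replace > insert > delete,
then listing the resulting alignment 'cebbec' -> 'cddbceeba' left to right:
  Step 1: keep 'c'
  Step 2: insert 'd' [insertion #1]
  Step 3: replace e->d
  Step 4: keep 'b'
  Step 5: insert 'c' [insertion #2]
  Step 6: replace b->e
  Step 7: keep 'e'
  Step 8: insert 'b' [insertion #3]
  Step 9: replace c->a
Total insertions: 3

3


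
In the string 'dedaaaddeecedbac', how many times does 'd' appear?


Scanning 'dedaaaddeecedbac' for 'd':
  Position 0: 'd' -> MATCH (count: 1)
  Position 2: 'd' -> MATCH (count: 2)
  Position 6: 'd' -> MATCH (count: 3)
  Position 7: 'd' -> MATCH (count: 4)
  Position 12: 'd' -> MATCH (count: 5)
Total occurrences of 'd': 5

5


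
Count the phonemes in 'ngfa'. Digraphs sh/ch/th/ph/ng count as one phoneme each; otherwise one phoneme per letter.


Parsing 'ngfa' greedily, digraphs first:
  'ng' -> digraph (1 consonant phoneme) (phonemes so far: 1)
  'f' -> consonant phoneme (phonemes so far: 2)
  'a' -> vowel phoneme (phonemes so far: 3)
Total phonemes: 3

3


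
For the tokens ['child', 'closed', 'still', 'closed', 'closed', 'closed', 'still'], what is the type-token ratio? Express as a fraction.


Tokens: 7
Unique types: ('child', 'closed', 'still') = 3
TTR = 3/7
Already in lowest terms.

3/7


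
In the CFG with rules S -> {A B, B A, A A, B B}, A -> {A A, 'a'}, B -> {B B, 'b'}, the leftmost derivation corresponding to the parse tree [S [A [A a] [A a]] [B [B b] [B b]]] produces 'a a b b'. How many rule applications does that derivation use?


Every bracketed nonterminal node [X ...] in the tree is produced by exactly one rule application.
Reading the tree off as a leftmost derivation:
  Step 1: S  =>  A B   (applied S -> A B)
  Step 2: A B  =>  A A B   (applied A -> A A)
  Step 3: A A B  =>  a A B   (applied A -> a)
  Step 4: a A B  =>  a a B   (applied A -> a)
  Step 5: a a B  =>  a a B B   (applied B -> B B)
  Step 6: a a B B  =>  a a b B   (applied B -> b)
  Step 7: a a b B  =>  a a b b   (applied B -> b)
Final yield: a a b b
Total rewrite steps: 7

7


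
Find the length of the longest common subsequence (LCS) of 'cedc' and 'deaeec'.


DP table for LCS of 'cedc' and 'deaeec':
       d  e  a  e  e  c
    0  0  0  0  0  0  0
  c 0  0  0  0  0  0  1
  e 0  0  1  1  1  1  1
  d 0  1  1  1  1  1  1
  c 0  1  1  1  1  1  2
LCS: 'ec'
LCS length = 2

2


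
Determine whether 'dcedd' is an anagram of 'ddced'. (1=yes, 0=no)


Sort characters of 'dcedd': 'cddde'
Sort characters of 'ddced': 'cddde'
Sorted forms match -> they ARE anagrams
Result: 1

1


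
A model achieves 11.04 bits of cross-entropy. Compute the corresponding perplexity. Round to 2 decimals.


Perplexity formula: PP = 2^H
H = 11.04
PP = 2^11.04
Decompose: 2^11.04 = 2^11 * 2^0.04
2^11 = 2048, 2^0.04 ~ 1.0281138
PP ~ 2048 * 1.0281138 = 2105.5770624
Rounded to 2 decimals: 2105.58

2105.58


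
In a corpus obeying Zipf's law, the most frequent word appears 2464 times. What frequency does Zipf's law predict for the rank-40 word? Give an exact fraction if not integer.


Zipf's law: freq(rank) = f1 / rank
f1 = 2464, rank = 40
freq = 2464 / 40
GCD(2464, 40) = 8
Simplified: 308/5

308/5


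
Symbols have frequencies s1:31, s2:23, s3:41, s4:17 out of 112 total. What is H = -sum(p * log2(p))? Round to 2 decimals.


Computing entropy H = -sum(p_i * log2(p_i)):
  s1: p = 31/112 = 0.2768, -p*log2(p) = 0.5129
  s2: p = 23/112 = 0.2054, -p*log2(p) = 0.4690
  s3: p = 41/112 = 0.3661, -p*log2(p) = 0.5307
  s4: p = 17/112 = 0.1518, -p*log2(p) = 0.4128
H = sum of terms = 1.9254
Rounded to 2 decimals: 1.93

1.93


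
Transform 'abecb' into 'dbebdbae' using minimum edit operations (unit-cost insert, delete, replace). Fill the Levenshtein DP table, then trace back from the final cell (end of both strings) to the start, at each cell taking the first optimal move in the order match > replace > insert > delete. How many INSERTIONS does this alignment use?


Edit distance = 5. Backtracking from cell (5, 8) with preference match > replace > insert > delete,
then listing the resulting alignment 'abecb' -> 'dbebdbae' left to right:
  Step 1: replace a->d
  Step 2: keep 'b'
  Step 3: keep 'e'
  Step 4: insert 'b' [insertion #1]
  Step 5: replace c->d
  Step 6: keep 'b'
  Step 7: insert 'a' [insertion #2]
  Step 8: insert 'e' [insertion #3]
Total insertions: 3

3


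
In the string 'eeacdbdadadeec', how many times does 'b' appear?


Scanning 'eeacdbdadadeec' for 'b':
  Position 5: 'b' -> MATCH (count: 1)
Total occurrences of 'b': 1

1


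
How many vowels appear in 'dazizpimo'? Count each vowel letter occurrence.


Scanning each character of 'dazizpimo':
  Position 1: 'd' -> consonant (running count: 0)
  Position 2: 'a' -> vowel (running count: 1)
  Position 3: 'z' -> consonant (running count: 1)
  Position 4: 'i' -> vowel (running count: 2)
  Position 5: 'z' -> consonant (running count: 2)
  Position 6: 'p' -> consonant (running count: 2)
  Position 7: 'i' -> vowel (running count: 3)
  Position 8: 'm' -> consonant (running count: 3)
  Position 9: 'o' -> vowel (running count: 4)
Total vowels: 4

4


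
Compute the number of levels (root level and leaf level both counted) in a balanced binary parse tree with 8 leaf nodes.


In a balanced binary tree with n leaves the deepest leaf is ceil(log2(n)) edges below the root,
so counting node levels inclusive of root and leaves gives ceil(log2(n)) + 1 levels.
log2(8) = 3.0000
ceil(3.0000) = 3
levels = 3 + 1 = 4

4


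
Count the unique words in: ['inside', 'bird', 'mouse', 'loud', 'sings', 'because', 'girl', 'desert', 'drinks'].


Listing all tokens and tracking unique types:
  Token 1: 'inside' -> NEW (unique so far: 1)
  Token 2: 'bird' -> NEW (unique so far: 2)
  Token 3: 'mouse' -> NEW (unique so far: 3)
  Token 4: 'loud' -> NEW (unique so far: 4)
  Token 5: 'sings' -> NEW (unique so far: 5)
  Token 6: 'because' -> NEW (unique so far: 6)
  Token 7: 'girl' -> NEW (unique so far: 7)
  Token 8: 'desert' -> NEW (unique so far: 8)
  Token 9: 'drinks' -> NEW (unique so far: 9)
Unique types: ('because', 'bird', 'desert', 'drinks', 'girl', 'inside', 'loud', 'mouse', 'sings')
Vocabulary size: 9

9


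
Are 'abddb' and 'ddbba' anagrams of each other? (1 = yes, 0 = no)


Sort characters of 'abddb': 'abbdd'
Sort characters of 'ddbba': 'abbdd'
Sorted forms match -> they ARE anagrams
Result: 1

1


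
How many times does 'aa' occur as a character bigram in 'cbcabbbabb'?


Scanning 'cbcabbbabb' for bigram 'aa':
  Position 0: 'cb' -> no
  Position 1: 'bc' -> no
  Position 2: 'ca' -> no
  Position 3: 'ab' -> no
  Position 4: 'bb' -> no
  Position 5: 'bb' -> no
  Position 6: 'ba' -> no
  Position 7: 'ab' -> no
  Position 8: 'bb' -> no
Total matches: 0

0


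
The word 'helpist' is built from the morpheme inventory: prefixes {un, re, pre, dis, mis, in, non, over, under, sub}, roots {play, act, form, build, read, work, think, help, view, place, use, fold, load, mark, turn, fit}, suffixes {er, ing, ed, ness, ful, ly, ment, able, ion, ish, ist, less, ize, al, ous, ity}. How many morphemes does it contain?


Segmenting 'helpist' against the inventory:
  'help' -> root (morpheme 1)
  'ist' -> suffix (morpheme 2)
Total morphemes: 2

2


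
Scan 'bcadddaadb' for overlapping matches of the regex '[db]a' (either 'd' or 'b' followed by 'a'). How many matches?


Pattern: [db]a means either 'd' or 'b' followed by 'a'.
Scanning 'bcadddaadb' position-by-position:
  Pos 0: window 'bc' -> no
  Pos 1: window 'ca' -> no
  Pos 2: window 'ad' -> no
  Pos 3: window 'dd' -> no
  Pos 4: window 'dd' -> no
  Pos 5: window 'da' -> MATCH
  Pos 6: window 'aa' -> no
  Pos 7: window 'ad' -> no
  Pos 8: window 'db' -> no
  Pos 9: window 'b' -> no
Total matches: 1

1


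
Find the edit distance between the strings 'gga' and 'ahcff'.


Building DP table for s1='gga' (len 3) and s2='ahcff' (len 5):
       a  h  c  f  f
    0  1  2  3  4  5
  g 1  1  2  3  4  5
  g 2  2  2  3  4  5
  a 3  2  3  3  4  5
Edit distance = dp[3][5] = 5

5


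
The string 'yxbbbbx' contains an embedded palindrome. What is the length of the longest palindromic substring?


Scanning 'yxbbbbx' for palindromic substrings.
Substring at positions 1-6: 'xbbbbx'.
Check: reverse('xbbbbx') = 'xbbbbx' -> palindrome confirmed.
Neighbouring characters ('y' / '-') break symmetry, so it cannot extend further.
No longer palindromic substring exists; longest length = 6

6


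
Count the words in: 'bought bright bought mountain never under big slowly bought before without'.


Counting words by splitting on spaces:
  Word 1: 'bought'
  Word 2: 'bright'
  Word 3: 'bought'
  Word 4: 'mountain'
  Word 5: 'never'
  Word 6: 'under'
  Word 7: 'big'
  Word 8: 'slowly'
  Word 9: 'bought'
  Word 10: 'before'
  Word 11: 'without'
Total words: 11

11


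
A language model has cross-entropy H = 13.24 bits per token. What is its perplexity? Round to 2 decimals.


Perplexity formula: PP = 2^H
H = 13.24
PP = 2^13.24
Decompose: 2^13.24 = 2^13 * 2^0.24
2^13 = 8192, 2^0.24 ~ 1.1809927
PP ~ 8192 * 1.1809927 = 9674.6921984
Rounded to 2 decimals: 9674.69

9674.69


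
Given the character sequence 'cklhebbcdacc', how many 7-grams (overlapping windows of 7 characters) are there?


String 'cklhebbcdacc' has length L = 12.
Number of overlapping n-grams = L - n + 1
Substituting: 12 - 7 + 1 = 6

6


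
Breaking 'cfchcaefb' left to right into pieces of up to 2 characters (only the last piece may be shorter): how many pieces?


'cfchcaefb' has 9 characters.
Chunking with max size 2:
  Chunk 1: 'cf' (positions 0-1)
  Chunk 2: 'ch' (positions 2-3)
  Chunk 3: 'ca' (positions 4-5)
  Chunk 4: 'ef' (positions 6-7)
  Chunk 5: 'b' (positions 8-8)
Total chunks: ceil(9 / 2) = 5

5


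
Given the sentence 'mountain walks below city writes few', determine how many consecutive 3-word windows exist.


Word trigrams from [6] words:
  Trigram 1: (mountain walks below)
  Trigram 2: (walks below city)
  Trigram 3: (below city writes)
  Trigram 4: (city writes few)
Total word trigrams: 6 - 2 = 4

4


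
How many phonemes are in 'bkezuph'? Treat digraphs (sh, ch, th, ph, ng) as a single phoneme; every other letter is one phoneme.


Parsing 'bkezuph' greedily, digraphs first:
  'b' -> consonant phoneme (phonemes so far: 1)
  'k' -> consonant phoneme (phonemes so far: 2)
  'e' -> vowel phoneme (phonemes so far: 3)
  'z' -> consonant phoneme (phonemes so far: 4)
  'u' -> vowel phoneme (phonemes so far: 5)
  'ph' -> digraph (1 consonant phoneme) (phonemes so far: 6)
Total phonemes: 6

6


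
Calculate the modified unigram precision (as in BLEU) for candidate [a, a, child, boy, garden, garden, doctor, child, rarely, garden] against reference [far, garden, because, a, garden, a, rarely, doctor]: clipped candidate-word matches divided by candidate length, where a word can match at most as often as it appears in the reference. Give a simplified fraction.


Reference word counts: {'a': 2, 'because': 1, 'doctor': 1, 'far': 1, 'garden': 2, 'rarely': 1}
Checking each candidate word (with clipping):
  'a' -> in reference (ref count 2, used 1/2) -> match (matches: 1)
  'a' -> in reference (ref count 2, used 2/2) -> match (matches: 2)
  'child' -> not in reference -> no match (matches: 2)
  'boy' -> not in reference -> no match (matches: 2)
  'garden' -> in reference (ref count 2, used 1/2) -> match (matches: 3)
  'garden' -> in reference (ref count 2, used 2/2) -> match (matches: 4)
  'doctor' -> in reference (ref count 1, used 1/1) -> match (matches: 5)
  'child' -> not in reference -> no match (matches: 5)
  'rarely' -> in reference (ref count 1, used 1/1) -> match (matches: 6)
  'garden' -> ref count 2 already used up (2/2) -> clipped, no match (matches: 6)
Clipped matches: 6, Candidate length: 10
Precision = 6/10 = 3/5

3/5


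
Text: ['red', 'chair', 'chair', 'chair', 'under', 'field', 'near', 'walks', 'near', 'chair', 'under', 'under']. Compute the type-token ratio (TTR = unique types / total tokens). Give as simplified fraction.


Tokens: 12
Unique types: ('chair', 'field', 'near', 'red', 'under', 'walks') = 6
TTR = 6/12
Simplify: divide both by 6 -> 1/2
TTR = 1/2

1/2


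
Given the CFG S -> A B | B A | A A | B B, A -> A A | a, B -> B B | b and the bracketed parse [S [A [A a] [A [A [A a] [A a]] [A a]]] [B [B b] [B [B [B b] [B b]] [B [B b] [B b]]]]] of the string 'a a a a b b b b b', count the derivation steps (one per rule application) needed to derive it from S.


Every bracketed nonterminal node [X ...] in the tree is produced by exactly one rule application.
Reading the tree off as a leftmost derivation:
  Step 1: S  =>  A B   (applied S -> A B)
  Step 2: A B  =>  A A B   (applied A -> A A)
  Step 3: A A B  =>  a A B   (applied A -> a)
  Step 4: a A B  =>  a A A B   (applied A -> A A)
  Step 5: a A A B  =>  a A A A B   (applied A -> A A)
  Step 6: a A A A B  =>  a a A A B   (applied A -> a)
  Step 7: a a A A B  =>  a a a A B   (applied A -> a)
  Step 8: a a a A B  =>  a a a a B   (applied A -> a)
  Step 9: a a a a B  =>  a a a a B B   (applied B -> B B)
  Step 10: a a a a B B  =>  a a a a b B   (applied B -> b)
  Step 11: a a a a b B  =>  a a a a b B B   (applied B -> B B)
  Step 12: a a a a b B B  =>  a a a a b B B B   (applied B -> B B)
  Step 13: a a a a b B B B  =>  a a a a b b B B   (applied B -> b)
  Step 14: a a a a b b B B  =>  a a a a b b b B   (applied B -> b)
  Step 15: a a a a b b b B  =>  a a a a b b b B B   (applied B -> B B)
  Step 16: a a a a b b b B B  =>  a a a a b b b b B   (applied B -> b)
  Step 17: a a a a b b b b B  =>  a a a a b b b b b   (applied B -> b)
Final yield: a a a a b b b b b
Total rewrite steps: 17

17


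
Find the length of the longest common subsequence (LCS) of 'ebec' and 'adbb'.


DP table for LCS of 'ebec' and 'adbb':
       a  d  b  b
    0  0  0  0  0
  e 0  0  0  0  0
  b 0  0  0  1  1
  e 0  0  0  1  1
  c 0  0  0  1  1
LCS: 'b'
LCS length = 1

1


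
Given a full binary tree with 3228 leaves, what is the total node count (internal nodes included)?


Leaf nodes (terminals): 3228
Internal nodes = n - 1 = 3228 - 1 = 3227
Total = leaves + internal = 3228 + 3227 = 6455

6455


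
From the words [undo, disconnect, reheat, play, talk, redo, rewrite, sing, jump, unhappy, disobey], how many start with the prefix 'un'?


Checking each word for prefix 'un':
  'undo' -> YES, starts with 'un' (count: 1)
  'disconnect' -> no (count: 1)
  'reheat' -> no (count: 1)
  'play' -> no (count: 1)
  'talk' -> no (count: 1)
  'redo' -> no (count: 1)
  'rewrite' -> no (count: 1)
  'sing' -> no (count: 1)
  'jump' -> no (count: 1)
  'unhappy' -> YES, starts with 'un' (count: 2)
  'disobey' -> no (count: 2)
Total with prefix 'un': 2

2


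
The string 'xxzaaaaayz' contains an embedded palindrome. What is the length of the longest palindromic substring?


Scanning 'xxzaaaaayz' for palindromic substrings.
Substring at positions 3-7: 'aaaaa'.
Check: reverse('aaaaa') = 'aaaaa' -> palindrome confirmed.
Neighbouring characters ('z' / 'y') break symmetry, so it cannot extend further.
No longer palindromic substring exists; longest length = 5

5


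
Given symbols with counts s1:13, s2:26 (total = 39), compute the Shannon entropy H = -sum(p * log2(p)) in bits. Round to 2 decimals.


Computing entropy H = -sum(p_i * log2(p_i)):
  s1: p = 13/39 = 0.3333, -p*log2(p) = 0.5283
  s2: p = 26/39 = 0.6667, -p*log2(p) = 0.3900
H = sum of terms = 0.9183
Rounded to 2 decimals: 0.92

0.92


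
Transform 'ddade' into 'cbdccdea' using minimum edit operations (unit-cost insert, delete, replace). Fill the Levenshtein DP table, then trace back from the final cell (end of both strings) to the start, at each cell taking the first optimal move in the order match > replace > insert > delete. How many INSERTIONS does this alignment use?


Edit distance = 5. Backtracking from cell (5, 8) with preference match > replace > insert > delete,
then listing the resulting alignment 'ddade' -> 'cbdccdea' left to right:
  Step 1: insert 'c' [insertion #1]
  Step 2: insert 'b' [insertion #2]
  Step 3: keep 'd'
  Step 4: replace d->c
  Step 5: replace a->c
  Step 6: keep 'd'
  Step 7: keep 'e'
  Step 8: insert 'a' [insertion #3]
Total insertions: 3

3


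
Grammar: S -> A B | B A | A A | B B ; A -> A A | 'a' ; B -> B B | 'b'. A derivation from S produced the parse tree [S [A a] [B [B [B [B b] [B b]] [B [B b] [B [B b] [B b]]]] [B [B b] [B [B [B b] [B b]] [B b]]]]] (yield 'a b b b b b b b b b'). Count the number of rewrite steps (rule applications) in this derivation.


Every bracketed nonterminal node [X ...] in the tree is produced by exactly one rule application.
Reading the tree off as a leftmost derivation:
  Step 1: S  =>  A B   (applied S -> A B)
  Step 2: A B  =>  a B   (applied A -> a)
  Step 3: a B  =>  a B B   (applied B -> B B)
  Step 4: a B B  =>  a B B B   (applied B -> B B)
  Step 5: a B B B  =>  a B B B B   (applied B -> B B)
  Step 6: a B B B B  =>  a b B B B   (applied B -> b)
  Step 7: a b B B B  =>  a b b B B   (applied B -> b)
  Step 8: a b b B B  =>  a b b B B B   (applied B -> B B)
  Step 9: a b b B B B  =>  a b b b B B   (applied B -> b)
  Step 10: a b b b B B  =>  a b b b B B B   (applied B -> B B)
  Step 11: a b b b B B B  =>  a b b b b B B   (applied B -> b)
  Step 12: a b b b b B B  =>  a b b b b b B   (applied B -> b)
  Step 13: a b b b b b B  =>  a b b b b b B B   (applied B -> B B)
  Step 14: a b b b b b B B  =>  a b b b b b b B   (applied B -> b)
  Step 15: a b b b b b b B  =>  a b b b b b b B B   (applied B -> B B)
  Step 16: a b b b b b b B B  =>  a b b b b b b B B B   (applied B -> B B)
  Step 17: a b b b b b b B B B  =>  a b b b b b b b B B   (applied B -> b)
  Step 18: a b b b b b b b B B  =>  a b b b b b b b b B   (applied B -> b)
  Step 19: a b b b b b b b b B  =>  a b b b b b b b b b   (applied B -> b)
Final yield: a b b b b b b b b b
Total rewrite steps: 19

19


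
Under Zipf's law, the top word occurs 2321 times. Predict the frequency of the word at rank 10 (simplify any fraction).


Zipf's law: freq(rank) = f1 / rank
f1 = 2321, rank = 10
freq = 2321 / 10
GCD(2321, 10) = 1
Simplified: 2321/10

2321/10


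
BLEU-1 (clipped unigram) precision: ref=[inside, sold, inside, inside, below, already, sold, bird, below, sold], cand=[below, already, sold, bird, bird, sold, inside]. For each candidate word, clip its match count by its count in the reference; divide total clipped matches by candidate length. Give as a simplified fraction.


Reference word counts: {'already': 1, 'below': 2, 'bird': 1, 'inside': 3, 'sold': 3}
Checking each candidate word (with clipping):
  'below' -> in reference (ref count 2, used 1/2) -> match (matches: 1)
  'already' -> in reference (ref count 1, used 1/1) -> match (matches: 2)
  'sold' -> in reference (ref count 3, used 1/3) -> match (matches: 3)
  'bird' -> in reference (ref count 1, used 1/1) -> match (matches: 4)
  'bird' -> ref count 1 already used up (1/1) -> clipped, no match (matches: 4)
  'sold' -> in reference (ref count 3, used 2/3) -> match (matches: 5)
  'inside' -> in reference (ref count 3, used 1/3) -> match (matches: 6)
Clipped matches: 6, Candidate length: 7
Precision = 6/7

6/7


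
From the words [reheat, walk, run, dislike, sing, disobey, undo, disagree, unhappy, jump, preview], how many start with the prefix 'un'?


Checking each word for prefix 'un':
  'reheat' -> no (count: 0)
  'walk' -> no (count: 0)
  'run' -> no (count: 0)
  'dislike' -> no (count: 0)
  'sing' -> no (count: 0)
  'disobey' -> no (count: 0)
  'undo' -> YES, starts with 'un' (count: 1)
  'disagree' -> no (count: 1)
  'unhappy' -> YES, starts with 'un' (count: 2)
  'jump' -> no (count: 2)
  'preview' -> no (count: 2)
Total with prefix 'un': 2

2


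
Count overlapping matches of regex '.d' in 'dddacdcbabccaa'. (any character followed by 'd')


Pattern: .d means any character followed by 'd'.
Scanning 'dddacdcbabccaa' position-by-position:
  Pos 0: window 'dd' -> MATCH
  Pos 1: window 'dd' -> MATCH
  Pos 2: window 'da' -> no
  Pos 3: window 'ac' -> no
  Pos 4: window 'cd' -> MATCH
  Pos 5: window 'dc' -> no
  Pos 6: window 'cb' -> no
  Pos 7: window 'ba' -> no
  Pos 8: window 'ab' -> no
  Pos 9: window 'bc' -> no
  Pos 10: window 'cc' -> no
  Pos 11: window 'ca' -> no
  Pos 12: window 'aa' -> no
  Pos 13: window 'a' -> no
Total matches: 3

3


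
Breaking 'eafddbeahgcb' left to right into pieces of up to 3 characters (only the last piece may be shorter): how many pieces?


'eafddbeahgcb' has 12 characters.
Chunking with max size 3:
  Chunk 1: 'eaf' (positions 0-2)
  Chunk 2: 'ddb' (positions 3-5)
  Chunk 3: 'eah' (positions 6-8)
  Chunk 4: 'gcb' (positions 9-11)
Total chunks: ceil(12 / 3) = 4

4


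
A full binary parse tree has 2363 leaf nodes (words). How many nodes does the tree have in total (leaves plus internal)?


Leaf nodes (terminals): 2363
Internal nodes = n - 1 = 2363 - 1 = 2362
Total = leaves + internal = 2363 + 2362 = 4725

4725


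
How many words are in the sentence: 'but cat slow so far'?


Counting words by splitting on spaces:
  Word 1: 'but'
  Word 2: 'cat'
  Word 3: 'slow'
  Word 4: 'so'
  Word 5: 'far'
Total words: 5

5


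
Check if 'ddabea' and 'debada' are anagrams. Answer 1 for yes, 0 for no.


Sort characters of 'ddabea': 'aabdde'
Sort characters of 'debada': 'aabdde'
Sorted forms match -> they ARE anagrams
Result: 1

1


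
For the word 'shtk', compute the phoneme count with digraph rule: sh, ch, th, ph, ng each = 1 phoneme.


Parsing 'shtk' greedily, digraphs first:
  'sh' -> digraph (1 consonant phoneme) (phonemes so far: 1)
  't' -> consonant phoneme (phonemes so far: 2)
  'k' -> consonant phoneme (phonemes so far: 3)
Total phonemes: 3

3


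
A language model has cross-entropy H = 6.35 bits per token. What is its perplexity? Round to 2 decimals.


Perplexity formula: PP = 2^H
H = 6.35
PP = 2^6.35
Decompose: 2^6.35 = 2^6 * 2^0.35
2^6 = 64, 2^0.35 ~ 1.2745606
PP ~ 64 * 1.2745606 = 81.5718784
Rounded to 2 decimals: 81.57

81.57


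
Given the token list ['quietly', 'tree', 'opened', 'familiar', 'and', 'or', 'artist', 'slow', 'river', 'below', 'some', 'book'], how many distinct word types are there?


Listing all tokens and tracking unique types:
  Token 1: 'quietly' -> NEW (unique so far: 1)
  Token 2: 'tree' -> NEW (unique so far: 2)
  Token 3: 'opened' -> NEW (unique so far: 3)
  Token 4: 'familiar' -> NEW (unique so far: 4)
  Token 5: 'and' -> NEW (unique so far: 5)
  Token 6: 'or' -> NEW (unique so far: 6)
  Token 7: 'artist' -> NEW (unique so far: 7)
  Token 8: 'slow' -> NEW (unique so far: 8)
  Token 9: 'river' -> NEW (unique so far: 9)
  Token 10: 'below' -> NEW (unique so far: 10)
  Token 11: 'some' -> NEW (unique so far: 11)
  Token 12: 'book' -> NEW (unique so far: 12)
Unique types: ('and', 'artist', 'below', 'book', 'familiar', 'opened', 'or', 'quietly', 'river', 'slow', 'some', 'tree')
Vocabulary size: 12

12


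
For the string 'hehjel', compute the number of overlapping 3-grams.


String 'hehjel' has length L = 6.
Number of overlapping n-grams = L - n + 1
Substituting: 6 - 3 + 1 = 4

4


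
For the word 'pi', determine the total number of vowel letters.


Scanning each character of 'pi':
  Position 1: 'p' -> consonant (running count: 0)
  Position 2: 'i' -> vowel (running count: 1)
Total vowels: 1

1


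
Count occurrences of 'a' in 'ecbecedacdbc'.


Scanning 'ecbecedacdbc' for 'a':
  Position 7: 'a' -> MATCH (count: 1)
Total occurrences of 'a': 1

1


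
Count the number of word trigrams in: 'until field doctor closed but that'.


Word trigrams from [6] words:
  Trigram 1: (until field doctor)
  Trigram 2: (field doctor closed)
  Trigram 3: (doctor closed but)
  Trigram 4: (closed but that)
Total word trigrams: 6 - 2 = 4

4


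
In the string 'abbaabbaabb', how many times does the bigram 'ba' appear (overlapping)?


Scanning 'abbaabbaabb' for bigram 'ba':
  Position 0: 'ab' -> no
  Position 1: 'bb' -> no
  Position 2: 'ba' -> MATCH
  Position 3: 'aa' -> no
  Position 4: 'ab' -> no
  Position 5: 'bb' -> no
  Position 6: 'ba' -> MATCH
  Position 7: 'aa' -> no
  Position 8: 'ab' -> no
  Position 9: 'bb' -> no
Total matches: 2

2


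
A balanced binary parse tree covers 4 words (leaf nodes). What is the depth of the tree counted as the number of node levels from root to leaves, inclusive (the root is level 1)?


In a balanced binary tree with n leaves the deepest leaf is ceil(log2(n)) edges below the root,
so counting node levels inclusive of root and leaves gives ceil(log2(n)) + 1 levels.
log2(4) = 2.0000
ceil(2.0000) = 2
levels = 2 + 1 = 3

3


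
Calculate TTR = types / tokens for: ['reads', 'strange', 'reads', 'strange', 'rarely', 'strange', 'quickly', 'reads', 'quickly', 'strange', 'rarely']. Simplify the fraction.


Tokens: 11
Unique types: ('quickly', 'rarely', 'reads', 'strange') = 4
TTR = 4/11
Already in lowest terms.

4/11


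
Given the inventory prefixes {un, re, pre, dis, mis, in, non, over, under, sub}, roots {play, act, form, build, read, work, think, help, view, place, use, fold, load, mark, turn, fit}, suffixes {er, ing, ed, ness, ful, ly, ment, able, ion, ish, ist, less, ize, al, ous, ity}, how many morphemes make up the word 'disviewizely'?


Segmenting 'disviewizely' against the inventory:
  'dis' -> prefix (morpheme 1)
  'view' -> root (morpheme 2)
  'ize' -> suffix (morpheme 3)
  'ly' -> suffix (morpheme 4)
Total morphemes: 4

4


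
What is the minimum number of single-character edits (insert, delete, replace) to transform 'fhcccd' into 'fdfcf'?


Building DP table for s1='fhcccd' (len 6) and s2='fdfcf' (len 5):
       f  d  f  c  f
    0  1  2  3  4  5
  f 1  0  1  2  3  4
  h 2  1  1  2  3  4
  c 3  2  2  2  2  3
  c 4  3  3  3  2  3
  c 5  4  4  4  3  3
  d 6  5  4  5  4  4
Edit distance = dp[6][5] = 4

4


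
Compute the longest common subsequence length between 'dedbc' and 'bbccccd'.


DP table for LCS of 'dedbc' and 'bbccccd':
       b  b  c  c  c  c  d
    0  0  0  0  0  0  0  0
  d 0  0  0  0  0  0  0  1
  e 0  0  0  0  0  0  0  1
  d 0  0  0  0  0  0  0  1
  b 0  1  1  1  1  1  1  1
  c 0  1  1  2  2  2  2  2
LCS: 'bc'
LCS length = 2

2


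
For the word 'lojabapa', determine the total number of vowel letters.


Scanning each character of 'lojabapa':
  Position 1: 'l' -> consonant (running count: 0)
  Position 2: 'o' -> vowel (running count: 1)
  Position 3: 'j' -> consonant (running count: 1)
  Position 4: 'a' -> vowel (running count: 2)
  Position 5: 'b' -> consonant (running count: 2)
  Position 6: 'a' -> vowel (running count: 3)
  Position 7: 'p' -> consonant (running count: 3)
  Position 8: 'a' -> vowel (running count: 4)
Total vowels: 4

4


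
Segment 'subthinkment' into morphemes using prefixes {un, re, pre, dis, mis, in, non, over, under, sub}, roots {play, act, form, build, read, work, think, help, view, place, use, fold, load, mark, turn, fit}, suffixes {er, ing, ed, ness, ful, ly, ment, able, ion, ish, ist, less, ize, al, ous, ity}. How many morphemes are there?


Segmenting 'subthinkment' against the inventory:
  'sub' -> prefix (morpheme 1)
  'think' -> root (morpheme 2)
  'ment' -> suffix (morpheme 3)
Total morphemes: 3

3


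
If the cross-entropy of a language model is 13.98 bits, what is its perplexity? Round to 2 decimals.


Perplexity formula: PP = 2^H
H = 13.98
PP = 2^13.98
Decompose: 2^13.98 = 2^13 * 2^0.98
2^13 = 8192, 2^0.98 ~ 1.9724654
PP ~ 8192 * 1.9724654 = 16158.4365568
Rounded to 2 decimals: 16158.44

16158.44


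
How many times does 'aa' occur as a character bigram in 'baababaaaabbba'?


Scanning 'baababaaaabbba' for bigram 'aa':
  Position 0: 'ba' -> no
  Position 1: 'aa' -> MATCH
  Position 2: 'ab' -> no
  Position 3: 'ba' -> no
  Position 4: 'ab' -> no
  Position 5: 'ba' -> no
  Position 6: 'aa' -> MATCH
  Position 7: 'aa' -> MATCH
  Position 8: 'aa' -> MATCH
  Position 9: 'ab' -> no
  Position 10: 'bb' -> no
  Position 11: 'bb' -> no
  Position 12: 'ba' -> no
Total matches: 4

4


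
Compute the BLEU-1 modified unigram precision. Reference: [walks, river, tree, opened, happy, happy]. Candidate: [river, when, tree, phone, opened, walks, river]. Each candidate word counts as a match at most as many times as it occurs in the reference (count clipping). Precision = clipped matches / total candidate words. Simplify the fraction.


Reference word counts: {'happy': 2, 'opened': 1, 'river': 1, 'tree': 1, 'walks': 1}
Checking each candidate word (with clipping):
  'river' -> in reference (ref count 1, used 1/1) -> match (matches: 1)
  'when' -> not in reference -> no match (matches: 1)
  'tree' -> in reference (ref count 1, used 1/1) -> match (matches: 2)
  'phone' -> not in reference -> no match (matches: 2)
  'opened' -> in reference (ref count 1, used 1/1) -> match (matches: 3)
  'walks' -> in reference (ref count 1, used 1/1) -> match (matches: 4)
  'river' -> ref count 1 already used up (1/1) -> clipped, no match (matches: 4)
Clipped matches: 4, Candidate length: 7
Precision = 4/7

4/7


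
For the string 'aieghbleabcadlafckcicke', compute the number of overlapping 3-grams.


String 'aieghbleabcadlafckcicke' has length L = 23.
Number of overlapping n-grams = L - n + 1
Substituting: 23 - 3 + 1 = 21

21


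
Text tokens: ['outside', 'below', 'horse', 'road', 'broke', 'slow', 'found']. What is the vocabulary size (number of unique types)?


Listing all tokens and tracking unique types:
  Token 1: 'outside' -> NEW (unique so far: 1)
  Token 2: 'below' -> NEW (unique so far: 2)
  Token 3: 'horse' -> NEW (unique so far: 3)
  Token 4: 'road' -> NEW (unique so far: 4)
  Token 5: 'broke' -> NEW (unique so far: 5)
  Token 6: 'slow' -> NEW (unique so far: 6)
  Token 7: 'found' -> NEW (unique so far: 7)
Unique types: ('below', 'broke', 'found', 'horse', 'outside', 'road', 'slow')
Vocabulary size: 7

7


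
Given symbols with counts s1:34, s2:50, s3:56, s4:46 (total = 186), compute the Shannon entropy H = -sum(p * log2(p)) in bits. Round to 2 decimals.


Computing entropy H = -sum(p_i * log2(p_i)):
  s1: p = 34/186 = 0.1828, -p*log2(p) = 0.4482
  s2: p = 50/186 = 0.2688, -p*log2(p) = 0.5095
  s3: p = 56/186 = 0.3011, -p*log2(p) = 0.5214
  s4: p = 46/186 = 0.2473, -p*log2(p) = 0.4985
H = sum of terms = 1.9776
Rounded to 2 decimals: 1.98

1.98


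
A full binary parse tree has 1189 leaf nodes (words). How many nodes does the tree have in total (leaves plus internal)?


Leaf nodes (terminals): 1189
Internal nodes = n - 1 = 1189 - 1 = 1188
Total = leaves + internal = 1189 + 1188 = 2377

2377


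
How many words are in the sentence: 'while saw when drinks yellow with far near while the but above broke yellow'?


Counting words by splitting on spaces:
  Word 1: 'while'
  Word 2: 'saw'
  Word 3: 'when'
  Word 4: 'drinks'
  Word 5: 'yellow'
  Word 6: 'with'
  Word 7: 'far'
  Word 8: 'near'
  Word 9: 'while'
  Word 10: 'the'
  Word 11: 'but'
  Word 12: 'above'
  Word 13: 'broke'
  Word 14: 'yellow'
Total words: 14

14


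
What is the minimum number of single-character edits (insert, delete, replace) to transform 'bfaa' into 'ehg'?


Building DP table for s1='bfaa' (len 4) and s2='ehg' (len 3):
       e  h  g
    0  1  2  3
  b 1  1  2  3
  f 2  2  2  3
  a 3  3  3  3
  a 4  4  4  4
Edit distance = dp[4][3] = 4

4


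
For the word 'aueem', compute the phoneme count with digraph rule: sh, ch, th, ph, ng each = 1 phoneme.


Parsing 'aueem' greedily, digraphs first:
  'a' -> vowel phoneme (phonemes so far: 1)
  'u' -> vowel phoneme (phonemes so far: 2)
  'e' -> vowel phoneme (phonemes so far: 3)
  'e' -> vowel phoneme (phonemes so far: 4)
  'm' -> consonant phoneme (phonemes so far: 5)
Total phonemes: 5

5


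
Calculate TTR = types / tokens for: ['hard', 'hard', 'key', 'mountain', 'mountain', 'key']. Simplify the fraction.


Tokens: 6
Unique types: ('hard', 'key', 'mountain') = 3
TTR = 3/6
Simplify: divide both by 3 -> 1/2
TTR = 1/2

1/2
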